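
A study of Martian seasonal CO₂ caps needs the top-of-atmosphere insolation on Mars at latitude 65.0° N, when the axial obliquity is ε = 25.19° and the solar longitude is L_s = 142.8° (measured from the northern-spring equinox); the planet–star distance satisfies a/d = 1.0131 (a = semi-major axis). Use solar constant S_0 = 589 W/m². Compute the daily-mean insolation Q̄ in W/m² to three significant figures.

Q̄ ≈ 162 W/m²

Solar declination: sin δ = sin ε · sin L_s = sin 25.19° × sin 142.8° = 0.25733, so δ = +14.912°.
cos h₀ = −tan(+65.0°) tan(+14.912°) = -0.5711, h₀ = 2.1786 rad.
Bracket: h₀ sin ϕ sin δ + cos ϕ cos δ sin h₀ = 2.1786×0.90631×0.25733 + 0.42262×0.96632×0.82090 = 0.508095 + 0.335244 = 0.843339.
Inverse-square distance factor (a/d)² = 1.0131² = 1.026372.
Q̄ = (S_0/π) × 1.026372 × [bracket] = (589/π) × 1.026372 × 0.843339 = 162.3 W/m².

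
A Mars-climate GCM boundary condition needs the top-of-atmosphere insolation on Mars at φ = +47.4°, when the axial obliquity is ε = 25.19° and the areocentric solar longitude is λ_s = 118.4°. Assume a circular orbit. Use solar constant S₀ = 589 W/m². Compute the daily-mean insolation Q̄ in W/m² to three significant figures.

Q̄ ≈ 210 W/m²

sin δ = sin 25.19° × sin 118.4° = 0.37440, so δ = +21.987°.
cos H₀ = −tan(+47.4°) tan(+21.987°) = -0.4391, H₀ = 2.0254 rad.
Bracket: H₀ sin φ sin δ + cos φ cos δ sin H₀ = 2.0254×0.73610×0.37440 + 0.67688×0.92727×0.89844 = 0.558192 + 0.563906 = 1.122098.
Q̄ = (S₀/π) × [bracket] = (589/π) × 1.122098 = 210.4 W/m².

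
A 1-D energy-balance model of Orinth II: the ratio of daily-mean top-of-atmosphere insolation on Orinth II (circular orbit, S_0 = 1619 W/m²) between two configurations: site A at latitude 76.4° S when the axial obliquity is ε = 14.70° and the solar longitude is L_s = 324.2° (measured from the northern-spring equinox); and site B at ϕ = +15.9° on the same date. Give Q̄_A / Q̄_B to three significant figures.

Q̄_A / Q̄_B ≈ 0.569

— Configuration A (ϕ=-76.4°):
Solar declination: sin δ = sin ε · sin L_s = sin 14.70° × sin 324.2° = -0.14844, so δ = -8.536°.
cos h₀ = −tan(-76.4°) tan(-8.536°) = -0.6204, h₀ = 2.2401 rad.
Bracket: h₀ sin ϕ sin δ + cos ϕ cos δ sin h₀ = 2.2401×-0.97196×-0.14844 + 0.23514×0.98892×0.78425 = 0.323197 + 0.182365 = 0.505562.
Q̄ = (S_0/π) × [bracket] = (1619/π) × 0.505562 = 260.54 W/m².
— Configuration B (ϕ=+15.9°):
cos h₀ = −tan(+15.9°) tan(-8.536°) = 0.0428, h₀ = 1.5280 rad.
Bracket: h₀ sin ϕ sin δ + cos ϕ cos δ sin h₀ = 1.5280×0.27396×-0.14844 + 0.96174×0.98892×0.99909 = -0.062139 + 0.950218 = 0.888079.
Q̄ = (S_0/π) × [bracket] = (1619/π) × 0.888079 = 457.67 W/m².
Ratio Q̄_A / Q̄_B = 260.54 / 457.67 = 0.5693.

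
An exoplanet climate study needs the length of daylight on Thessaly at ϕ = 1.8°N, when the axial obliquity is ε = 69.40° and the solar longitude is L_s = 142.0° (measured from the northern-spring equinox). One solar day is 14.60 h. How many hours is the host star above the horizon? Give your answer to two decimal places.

Solar declination: sin δ = sin ε · sin L_s = sin 69.40° × sin 142.0° = 0.57630, so δ = +35.190°.
cos h₀ = −tan ϕ · tan δ = −tan(+1.8°) × tan(+35.190°) = -0.0222, so h₀ = 1.5930 rad = 91.27°.
Daylight = 2h₀/(2π) × 14.60 h = (1.5930/π) × 14.60 = 7.40 h.

7.40 h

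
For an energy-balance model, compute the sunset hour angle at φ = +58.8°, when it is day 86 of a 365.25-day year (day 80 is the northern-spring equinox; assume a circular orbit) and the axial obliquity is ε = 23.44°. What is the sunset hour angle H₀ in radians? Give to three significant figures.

Solar longitude: λ_s = 360° × (86 − 80)/365.25 = 5.914°.
sin δ = sin 23.44° × sin 5.914° = 0.04098, so δ = +2.349°.
cos H₀ = −tan φ · tan δ = −tan(+58.8°) × tan(+2.349°) = -0.0677, so H₀ = 1.6386 rad = 93.88°.

H₀ = 1.64 rad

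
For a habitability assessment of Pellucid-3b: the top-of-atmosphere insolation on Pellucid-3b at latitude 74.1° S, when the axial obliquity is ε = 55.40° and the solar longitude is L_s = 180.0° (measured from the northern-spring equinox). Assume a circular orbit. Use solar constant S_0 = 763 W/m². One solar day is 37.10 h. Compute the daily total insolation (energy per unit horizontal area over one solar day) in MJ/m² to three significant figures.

Solar declination: sin δ = sin ε · sin L_s = sin 55.40° × sin 180.0° = 0.00000, so δ = +0.000°.
cos h₀ = −tan(-74.1°) tan(+0.000°) = 0.0000, h₀ = 1.5708 rad.
Bracket: h₀ sin ϕ sin δ + cos ϕ cos δ sin h₀ = 1.5708×-0.96174×0.00000 + 0.27396×1.00000×1.00000 = -0.000000 + 0.273960 = 0.273960.
Q̄ = (S_0/π) × [bracket] = (763/π) × 0.273960 = 66.537 W/m².
Daily total = Q̄ × 37.10 h × 3600 s/h = 66.537 × 37.10 × 3600 / 10⁶ = 8.887 MJ/m².

8.89 MJ/m²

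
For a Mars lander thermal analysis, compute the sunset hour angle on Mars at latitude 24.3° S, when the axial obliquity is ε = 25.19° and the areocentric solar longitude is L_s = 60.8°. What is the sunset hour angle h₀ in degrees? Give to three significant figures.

h₀ = 79.6°

sin δ = sin 25.19° × sin 60.8° = 0.37153, so δ = +21.810°.
cos h₀ = −tan ϕ · tan δ = −tan(-24.3°) × tan(+21.810°) = 0.1807, so h₀ = 1.3891 rad = 79.59°.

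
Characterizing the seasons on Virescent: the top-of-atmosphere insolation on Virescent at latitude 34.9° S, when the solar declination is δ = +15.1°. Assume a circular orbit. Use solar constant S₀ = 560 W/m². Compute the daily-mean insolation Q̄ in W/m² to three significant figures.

cos H₀ = −tan(-34.9°) tan(+15.100°) = 0.1882, H₀ = 1.3814 rad.
Bracket: H₀ sin φ sin δ + cos φ cos δ sin H₀ = 1.3814×-0.57215×0.26050 + 0.82015×0.96547×0.98213 = -0.205891 + 0.777680 = 0.571789.
Q̄ = (S₀/π) × [bracket] = (560/π) × 0.571789 = 101.9 W/m².

Q̄ ≈ 102 W/m²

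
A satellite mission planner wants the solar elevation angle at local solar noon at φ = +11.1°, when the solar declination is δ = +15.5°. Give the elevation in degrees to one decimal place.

85.6°

At local noon the hour angle is zero, so the zenith angle equals |φ − δ| = |+11.1° − (+15.500°)| = 4.400°.
Elevation = 90° − 4.400° = 85.6°.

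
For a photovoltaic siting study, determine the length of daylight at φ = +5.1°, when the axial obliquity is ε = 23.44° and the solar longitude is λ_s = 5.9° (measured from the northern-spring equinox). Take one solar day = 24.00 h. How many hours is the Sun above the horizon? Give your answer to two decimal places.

12.03 h

Solar declination: sin δ = sin ε · sin λ_s = sin 23.44° × sin 5.9° = 0.04089, so δ = +2.343°.
cos H₀ = −tan φ · tan δ = −tan(+5.1°) × tan(+2.343°) = -0.0037, so H₀ = 1.5744 rad = 90.21°.
Daylight = 2H₀/(2π) × 24.00 h = (1.5744/π) × 24.00 = 12.03 h.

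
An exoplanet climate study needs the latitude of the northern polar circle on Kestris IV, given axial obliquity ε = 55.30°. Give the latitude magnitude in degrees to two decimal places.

34.70°

The polar circle is the lowest latitude that experiences at least one full rotation of continuous daylight at the northern-summer solstice; it lies at |φ| = 90° − ε = 90° − 55.30° = 34.70°.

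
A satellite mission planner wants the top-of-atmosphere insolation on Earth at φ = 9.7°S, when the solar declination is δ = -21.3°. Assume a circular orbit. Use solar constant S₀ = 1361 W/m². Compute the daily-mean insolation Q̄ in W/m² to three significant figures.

Q̄ ≈ 440 W/m²

cos H₀ = −tan(-9.7°) tan(-21.300°) = -0.0666, H₀ = 1.6375 rad.
Bracket: H₀ sin φ sin δ + cos φ cos δ sin H₀ = 1.6375×-0.16849×-0.36325 + 0.98570×0.93169×0.99778 = 0.100222 + 0.916328 = 1.016550.
Q̄ = (S₀/π) × [bracket] = (1361/π) × 1.016550 = 440.4 W/m².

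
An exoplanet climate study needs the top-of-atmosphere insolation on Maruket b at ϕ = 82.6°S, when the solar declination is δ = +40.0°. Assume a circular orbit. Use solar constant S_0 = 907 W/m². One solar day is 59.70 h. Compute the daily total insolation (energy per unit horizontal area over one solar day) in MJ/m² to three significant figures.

cos h₀ = −tan(-82.6°) tan(+40.000°) = 6.4607 ≥ 1 ⇒ polar night, h₀ = 0 and Q̄ = 0.
Daily total = Q̄ × 59.70 h × 3600 s/h = 0.00 MJ/m².

0.00 MJ/m²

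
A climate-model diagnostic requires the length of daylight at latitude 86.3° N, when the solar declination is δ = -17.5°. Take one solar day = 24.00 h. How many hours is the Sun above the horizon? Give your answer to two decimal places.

0.00 h

cos h₀ = −tan ϕ · tan δ = 4.8757 ≥ 1, so the Sun never rises (polar night) and h₀ = 0.
Daylight = 2h₀/(2π) × 24.00 h = (0.0000/π) × 24.00 = 0.00 h.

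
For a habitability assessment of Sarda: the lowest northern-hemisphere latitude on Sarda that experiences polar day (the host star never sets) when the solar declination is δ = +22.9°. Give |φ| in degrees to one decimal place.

|φ| = 67.1°

Polar day requires cos H₀ = −tan φ tan δ ≤ −1, i.e. tan φ tan δ ≥ 1.
The boundary is |tan φ| · |tan δ| = 1, so |φ| = 90° − |δ| = 90° − 22.9° = 67.1° in the northern hemisphere.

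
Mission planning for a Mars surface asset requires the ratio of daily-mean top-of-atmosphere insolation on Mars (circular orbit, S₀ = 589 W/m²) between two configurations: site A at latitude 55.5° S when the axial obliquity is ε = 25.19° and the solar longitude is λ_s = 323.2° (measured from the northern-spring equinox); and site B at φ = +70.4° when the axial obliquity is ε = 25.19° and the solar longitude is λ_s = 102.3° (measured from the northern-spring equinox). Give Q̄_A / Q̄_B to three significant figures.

Q̄_A / Q̄_B ≈ 0.746

— Configuration A (φ=-55.5°):
Solar declination: sin δ = sin ε · sin λ_s = sin 25.19° × sin 323.2° = -0.25496, so δ = -14.771°.
cos H₀ = −tan(-55.5°) tan(-14.771°) = -0.3836, H₀ = 1.9645 rad.
Bracket: H₀ sin φ sin δ + cos φ cos δ sin H₀ = 1.9645×-0.82413×-0.25496 + 0.56641×0.96695×0.92348 = 0.412781 + 0.505781 = 0.918562.
Q̄ = (S₀/π) × [bracket] = (589/π) × 0.918562 = 172.22 W/m².
— Configuration B (φ=+70.4°):
Solar declination: sin δ = sin ε · sin λ_s = sin 25.19° × sin 102.3° = 0.41585, so δ = +24.573°.
cos H₀ = −tan(+70.4°) tan(+24.573°) = -1.2841 ≤ −1 ⇒ polar day, H₀ = π.
Bracket: H₀ sin φ sin δ + cos φ cos δ sin H₀ = 3.1416×0.94206×0.41585 + 0.33545×0.90943×0.00000 = 1.230740 + 0.000000 = 1.230740.
Q̄ = (S₀/π) × [bracket] = (589/π) × 1.230740 = 230.74 W/m².
Ratio Q̄_A / Q̄_B = 172.22 / 230.74 = 0.7464.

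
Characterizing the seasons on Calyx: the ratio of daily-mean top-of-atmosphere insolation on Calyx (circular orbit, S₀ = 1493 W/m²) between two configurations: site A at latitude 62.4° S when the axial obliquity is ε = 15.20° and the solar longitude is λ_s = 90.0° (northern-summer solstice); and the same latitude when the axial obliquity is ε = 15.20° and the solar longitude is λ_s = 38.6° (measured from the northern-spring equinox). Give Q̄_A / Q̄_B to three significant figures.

Q̄_A / Q̄_B ≈ 0.570

— Configuration A (φ=-62.4°):
Solar declination: sin δ = sin ε · sin λ_s = sin 15.20° × sin 90.0° = 0.26219, so δ = +15.200°.
cos H₀ = −tan(-62.4°) tan(+15.200°) = 0.5197, H₀ = 1.0243 rad.
Bracket: H₀ sin φ sin δ + cos φ cos δ sin H₀ = 1.0243×-0.88620×0.26219 + 0.46330×0.96502×0.85435 = -0.237999 + 0.381975 = 0.143976.
Q̄ = (S₀/π) × [bracket] = (1493/π) × 0.143976 = 68.423 W/m².
— Configuration B (φ=-62.4°):
Solar declination: sin δ = sin ε · sin λ_s = sin 15.20° × sin 38.6° = 0.16357, so δ = +9.414°.
cos H₀ = −tan(-62.4°) tan(+9.414°) = 0.3172, H₀ = 1.2481 rad.
Bracket: H₀ sin φ sin δ + cos φ cos δ sin H₀ = 1.2481×-0.88620×0.16357 + 0.46330×0.98653×0.94837 = -0.180919 + 0.433461 = 0.252542.
Q̄ = (S₀/π) × [bracket] = (1493/π) × 0.252542 = 120.02 W/m².
Ratio Q̄_A / Q̄_B = 68.423 / 120.02 = 0.5701.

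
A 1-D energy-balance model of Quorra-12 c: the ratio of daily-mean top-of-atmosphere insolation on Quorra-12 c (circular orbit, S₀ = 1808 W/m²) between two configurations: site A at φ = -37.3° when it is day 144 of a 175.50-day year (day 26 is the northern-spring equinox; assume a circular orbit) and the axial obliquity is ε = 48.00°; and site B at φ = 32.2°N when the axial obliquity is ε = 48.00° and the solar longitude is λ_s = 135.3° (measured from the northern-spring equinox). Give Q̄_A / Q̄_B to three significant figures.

Q̄_A / Q̄_B ≈ 1.12

— Configuration A (φ=-37.3°):
Solar longitude: λ_s = 360° × (144 − 26)/175.50 = 242.051°.
sin δ = sin 48.00° × sin 242.051° = -0.65647, so δ = -41.031°.
cos H₀ = −tan(-37.3°) tan(-41.031°) = -0.6629, H₀ = 2.2955 rad.
Bracket: H₀ sin φ sin δ + cos φ cos δ sin H₀ = 2.2955×-0.60599×-0.65647 + 0.79547×0.75435×0.74867 = 0.913183 + 0.449249 = 1.362432.
Q̄ = (S₀/π) × [bracket] = (1808/π) × 1.362432 = 784.09 W/m².
— Configuration B (φ=+32.2°):
Solar declination: sin δ = sin ε · sin λ_s = sin 48.00° × sin 135.3° = 0.52272, so δ = +31.515°.
cos H₀ = −tan(+32.2°) tan(+31.515°) = -0.3861, H₀ = 1.9672 rad.
Bracket: H₀ sin φ sin δ + cos φ cos δ sin H₀ = 1.9672×0.53288×0.52272 + 0.84619×0.85250×0.92244 = 0.547958 + 0.665427 = 1.213385.
Q̄ = (S₀/π) × [bracket] = (1808/π) × 1.213385 = 698.31 W/m².
Ratio Q̄_A / Q̄_B = 784.09 / 698.31 = 1.123.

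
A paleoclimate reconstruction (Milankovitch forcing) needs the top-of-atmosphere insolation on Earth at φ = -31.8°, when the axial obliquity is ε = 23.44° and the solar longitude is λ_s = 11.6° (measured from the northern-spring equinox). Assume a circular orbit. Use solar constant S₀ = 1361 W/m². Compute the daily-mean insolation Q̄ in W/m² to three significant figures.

Solar declination: sin δ = sin ε · sin λ_s = sin 23.44° × sin 11.6° = 0.07999, so δ = +4.588°.
cos H₀ = −tan(-31.8°) tan(+4.588°) = 0.0498, H₀ = 1.5210 rad.
Bracket: H₀ sin φ sin δ + cos φ cos δ sin H₀ = 1.5210×-0.52696×0.07999 + 0.84989×0.99680×0.99876 = -0.064112 + 0.846120 = 0.782008.
Q̄ = (S₀/π) × [bracket] = (1361/π) × 0.782008 = 338.8 W/m².

Q̄ ≈ 339 W/m²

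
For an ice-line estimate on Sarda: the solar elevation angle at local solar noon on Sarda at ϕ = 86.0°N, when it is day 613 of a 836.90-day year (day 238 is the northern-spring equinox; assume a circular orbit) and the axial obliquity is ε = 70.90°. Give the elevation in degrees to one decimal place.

Solar longitude: L_s = 360° × (613 − 238)/836.90 = 161.310°.
sin δ = sin 70.90° × sin 161.310° = 0.30281, so δ = +17.627°.
At local noon the hour angle is zero, so the zenith angle equals |ϕ − δ| = |+86.0° − (+17.627°)| = 68.373°.
Elevation = 90° − 68.373° = 21.6°.

21.6°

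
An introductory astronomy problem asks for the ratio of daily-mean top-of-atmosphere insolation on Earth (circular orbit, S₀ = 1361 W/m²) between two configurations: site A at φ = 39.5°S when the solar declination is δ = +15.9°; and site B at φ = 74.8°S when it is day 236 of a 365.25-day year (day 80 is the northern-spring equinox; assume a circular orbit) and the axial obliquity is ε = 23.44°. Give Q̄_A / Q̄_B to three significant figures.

Q̄_A / Q̄_B ≈ 9.85

— Configuration A (φ=-39.5°):
cos H₀ = −tan(-39.5°) tan(+15.900°) = 0.2348, H₀ = 1.3338 rad.
Bracket: H₀ sin φ sin δ + cos φ cos δ sin H₀ = 1.3338×-0.63608×0.27396 + 0.77162×0.96174×0.97204 = -0.232429 + 0.721349 = 0.488920.
Q̄ = (S₀/π) × [bracket] = (1361/π) × 0.488920 = 211.81 W/m².
— Configuration B (φ=-74.8°):
Solar longitude: λ_s = 360° × (236 − 80)/365.25 = 153.758°.
sin δ = sin 23.44° × sin 153.758° = 0.17589, so δ = +10.130°.
cos H₀ = −tan(-74.8°) tan(+10.130°) = 0.6576, H₀ = 0.8531 rad.
Bracket: H₀ sin φ sin δ + cos φ cos δ sin H₀ = 0.8531×-0.96502×0.17589 + 0.26219×0.98441×0.75334 = -0.144803 + 0.194439 = 0.049636.
Q̄ = (S₀/π) × [bracket] = (1361/π) × 0.049636 = 21.503 W/m².
Ratio Q̄_A / Q̄_B = 211.81 / 21.503 = 9.850.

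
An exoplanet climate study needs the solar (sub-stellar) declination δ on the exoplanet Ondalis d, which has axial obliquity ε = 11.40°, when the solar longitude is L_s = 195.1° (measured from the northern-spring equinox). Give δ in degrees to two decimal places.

δ = -2.95°

sin δ = sin ε · sin L_s = sin 11.40° × sin 195.1° = -0.051491.
δ = arcsin(-0.051491) = -2.95°.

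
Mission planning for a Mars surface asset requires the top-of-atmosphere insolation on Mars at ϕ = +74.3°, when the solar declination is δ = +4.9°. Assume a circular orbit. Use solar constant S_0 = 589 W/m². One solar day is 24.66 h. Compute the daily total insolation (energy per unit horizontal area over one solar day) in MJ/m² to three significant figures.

cos h₀ = −tan(+74.3°) tan(+4.900°) = -0.3050, h₀ = 1.8807 rad.
Bracket: h₀ sin ϕ sin δ + cos ϕ cos δ sin h₀ = 1.8807×0.96269×0.08542 + 0.27060×0.99635×0.95235 = 0.154656 + 0.256765 = 0.411421.
Q̄ = (S_0/π) × [bracket] = (589/π) × 0.411421 = 77.135 W/m².
Daily total = Q̄ × 24.66 h × 3600 s/h = 77.135 × 24.66 × 3600 / 10⁶ = 6.848 MJ/m².

6.85 MJ/m²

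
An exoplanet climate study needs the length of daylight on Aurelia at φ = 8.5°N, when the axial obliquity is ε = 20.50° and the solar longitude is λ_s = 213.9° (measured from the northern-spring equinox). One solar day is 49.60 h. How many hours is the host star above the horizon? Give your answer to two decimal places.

Solar declination: sin δ = sin ε · sin λ_s = sin 20.50° × sin 213.9° = -0.19533, so δ = -11.264°.
cos H₀ = −tan φ · tan δ = −tan(+8.5°) × tan(-11.264°) = 0.0298, so H₀ = 1.5410 rad = 88.29°.
Daylight = 2H₀/(2π) × 49.60 h = (1.5410/π) × 49.60 = 24.33 h.

24.33 h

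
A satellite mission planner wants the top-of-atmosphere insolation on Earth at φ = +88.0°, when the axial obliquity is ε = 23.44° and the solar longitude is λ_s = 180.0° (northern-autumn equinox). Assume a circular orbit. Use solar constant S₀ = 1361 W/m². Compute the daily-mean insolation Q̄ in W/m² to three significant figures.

Solar declination: sin δ = sin ε · sin λ_s = sin 23.44° × sin 180.0° = 0.00000, so δ = +0.000°.
cos H₀ = −tan(+88.0°) tan(+0.000°) = -0.0000, H₀ = 1.5708 rad.
Bracket: H₀ sin φ sin δ + cos φ cos δ sin H₀ = 1.5708×0.99939×0.00000 + 0.03490×1.00000×1.00000 = 0.000000 + 0.034900 = 0.034900.
Q̄ = (S₀/π) × [bracket] = (1361/π) × 0.034900 = 15.12 W/m².

Q̄ ≈ 15.1 W/m²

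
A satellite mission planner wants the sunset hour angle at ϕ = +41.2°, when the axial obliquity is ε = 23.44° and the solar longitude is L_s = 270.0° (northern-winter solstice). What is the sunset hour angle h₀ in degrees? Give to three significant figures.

h₀ = 67.7°

Solar declination: sin δ = sin ε · sin L_s = sin 23.44° × sin 270.0° = -0.39779, so δ = -23.440°.
cos h₀ = −tan ϕ · tan δ = −tan(+41.2°) × tan(-23.440°) = 0.3796, so h₀ = 1.1815 rad = 67.69°.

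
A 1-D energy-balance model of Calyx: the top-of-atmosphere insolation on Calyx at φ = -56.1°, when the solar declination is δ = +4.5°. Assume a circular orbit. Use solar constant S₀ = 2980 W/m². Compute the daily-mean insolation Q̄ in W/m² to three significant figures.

Q̄ ≈ 434 W/m²

cos H₀ = −tan(-56.1°) tan(+4.500°) = 0.1171, H₀ = 1.4534 rad.
Bracket: H₀ sin φ sin δ + cos φ cos δ sin H₀ = 1.4534×-0.83001×0.07846 + 0.55775×0.99692×0.99312 = -0.094649 + 0.552207 = 0.457558.
Q̄ = (S₀/π) × [bracket] = (2980/π) × 0.457558 = 434.0 W/m².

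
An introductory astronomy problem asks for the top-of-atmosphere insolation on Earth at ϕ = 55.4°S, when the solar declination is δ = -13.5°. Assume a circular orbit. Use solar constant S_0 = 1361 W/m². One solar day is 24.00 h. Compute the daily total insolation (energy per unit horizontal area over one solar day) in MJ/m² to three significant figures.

33.2 MJ/m²

cos h₀ = −tan(-55.4°) tan(-13.500°) = -0.3480, h₀ = 1.9262 rad.
Bracket: h₀ sin ϕ sin δ + cos ϕ cos δ sin h₀ = 1.9262×-0.82314×-0.23345 + 0.56784×0.97237×0.93749 = 0.370143 + 0.517636 = 0.887779.
Q̄ = (S_0/π) × [bracket] = (1361/π) × 0.887779 = 384.60 W/m².
Daily total = Q̄ × 24.00 h × 3600 s/h = 384.60 × 24.00 × 3600 / 10⁶ = 33.23 MJ/m².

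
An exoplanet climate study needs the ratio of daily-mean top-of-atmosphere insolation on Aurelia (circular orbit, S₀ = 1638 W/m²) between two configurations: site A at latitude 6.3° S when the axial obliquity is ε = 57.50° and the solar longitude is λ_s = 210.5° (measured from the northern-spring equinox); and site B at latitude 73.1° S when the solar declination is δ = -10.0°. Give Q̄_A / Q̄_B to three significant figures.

Q̄_A / Q̄_B ≈ 1.63

— Configuration A (φ=-6.3°):
Solar declination: sin δ = sin ε · sin λ_s = sin 57.50° × sin 210.5° = -0.42805, so δ = -25.344°.
cos H₀ = −tan(-6.3°) tan(-25.344°) = -0.0523, H₀ = 1.6231 rad.
Bracket: H₀ sin φ sin δ + cos φ cos δ sin H₀ = 1.6231×-0.10973×-0.42805 + 0.99396×0.90375×0.99863 = 0.076237 + 0.897061 = 0.973298.
Q̄ = (S₀/π) × [bracket] = (1638/π) × 0.973298 = 507.47 W/m².
— Configuration B (φ=-73.1°):
cos H₀ = −tan(-73.1°) tan(-10.000°) = -0.5804, H₀ = 2.1900 rad.
Bracket: H₀ sin φ sin δ + cos φ cos δ sin H₀ = 2.1900×-0.95681×-0.17365 + 0.29070×0.98481×0.81436 = 0.363869 + 0.233138 = 0.597007.
Q̄ = (S₀/π) × [bracket] = (1638/π) × 0.597007 = 311.27 W/m².
Ratio Q̄_A / Q̄_B = 507.47 / 311.27 = 1.630.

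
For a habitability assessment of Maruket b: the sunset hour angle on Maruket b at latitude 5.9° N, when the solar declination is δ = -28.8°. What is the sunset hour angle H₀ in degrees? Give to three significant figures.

cos H₀ = −tan φ · tan δ = −tan(+5.9°) × tan(-28.800°) = 0.0568, so H₀ = 1.5140 rad = 86.74°.

H₀ = 86.7°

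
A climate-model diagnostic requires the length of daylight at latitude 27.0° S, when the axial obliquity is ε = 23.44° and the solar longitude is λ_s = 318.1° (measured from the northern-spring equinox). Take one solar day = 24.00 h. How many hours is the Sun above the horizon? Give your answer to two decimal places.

13.08 h

Solar declination: sin δ = sin ε · sin λ_s = sin 23.44° × sin 318.1° = -0.26566, so δ = -15.406°.
cos H₀ = −tan φ · tan δ = −tan(-27.0°) × tan(-15.406°) = -0.1404, so H₀ = 1.7117 rad = 98.07°.
Daylight = 2H₀/(2π) × 24.00 h = (1.7117/π) × 24.00 = 13.08 h.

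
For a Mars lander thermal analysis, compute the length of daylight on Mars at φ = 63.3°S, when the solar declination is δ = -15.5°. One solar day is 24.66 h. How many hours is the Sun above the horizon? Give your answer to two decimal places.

16.91 h

cos H₀ = −tan φ · tan δ = −tan(-63.3°) × tan(-15.500°) = -0.5514, so H₀ = 2.1548 rad = 123.46°.
Daylight = 2H₀/(2π) × 24.66 h = (2.1548/π) × 24.66 = 16.91 h.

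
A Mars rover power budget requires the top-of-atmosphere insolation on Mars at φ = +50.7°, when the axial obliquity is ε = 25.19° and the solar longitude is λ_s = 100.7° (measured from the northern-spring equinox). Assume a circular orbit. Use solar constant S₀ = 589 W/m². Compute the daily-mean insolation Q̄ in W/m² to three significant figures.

Q̄ ≈ 221 W/m²

Solar declination: sin δ = sin ε · sin λ_s = sin 25.19° × sin 100.7° = 0.41822, so δ = +24.722°.
cos H₀ = −tan(+50.7°) tan(+24.722°) = -0.5625, H₀ = 2.1682 rad.
Bracket: H₀ sin φ sin δ + cos φ cos δ sin H₀ = 2.1682×0.77384×0.41822 + 0.63338×0.90835×0.82678 = 0.701706 + 0.475672 = 1.177378.
Q̄ = (S₀/π) × [bracket] = (589/π) × 1.177378 = 220.7 W/m².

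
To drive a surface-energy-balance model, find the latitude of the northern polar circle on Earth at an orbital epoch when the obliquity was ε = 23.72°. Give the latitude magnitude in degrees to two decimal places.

66.28°

The polar circle is the lowest latitude that experiences at least one full rotation of continuous daylight at the northern-summer solstice; it lies at |ϕ| = 90° − ε = 90° − 23.72° = 66.28°.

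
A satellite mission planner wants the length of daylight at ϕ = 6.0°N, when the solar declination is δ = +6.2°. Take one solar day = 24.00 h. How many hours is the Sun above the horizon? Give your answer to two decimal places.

cos h₀ = −tan ϕ · tan δ = −tan(+6.0°) × tan(+6.200°) = -0.0114, so h₀ = 1.5822 rad = 90.65°.
Daylight = 2h₀/(2π) × 24.00 h = (1.5822/π) × 24.00 = 12.09 h.

12.09 h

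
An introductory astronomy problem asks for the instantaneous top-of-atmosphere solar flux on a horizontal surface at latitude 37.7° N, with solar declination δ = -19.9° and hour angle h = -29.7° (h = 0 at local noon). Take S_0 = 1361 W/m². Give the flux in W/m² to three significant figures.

cos θ_z = sin ϕ sin δ + cos ϕ cos δ cos h = -0.208151 + 0.646243 = 0.438092.
Flux = S_0 · cos θ_z = 1361 × 0.438092 = 596.2 W/m².

596 W/m²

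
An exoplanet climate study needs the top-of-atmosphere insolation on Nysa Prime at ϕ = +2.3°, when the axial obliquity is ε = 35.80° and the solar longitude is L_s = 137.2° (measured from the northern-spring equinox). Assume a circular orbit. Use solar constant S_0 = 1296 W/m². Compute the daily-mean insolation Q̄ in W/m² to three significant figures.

Q̄ ≈ 389 W/m²

Solar declination: sin δ = sin ε · sin L_s = sin 35.80° × sin 137.2° = 0.39744, so δ = +23.419°.
cos h₀ = −tan(+2.3°) tan(+23.419°) = -0.0174, h₀ = 1.5882 rad.
Bracket: h₀ sin ϕ sin δ + cos ϕ cos δ sin h₀ = 1.5882×0.04013×0.39744 + 0.99919×0.91763×0.99985 = 0.025331 + 0.916749 = 0.942080.
Q̄ = (S_0/π) × [bracket] = (1296/π) × 0.942080 = 388.6 W/m².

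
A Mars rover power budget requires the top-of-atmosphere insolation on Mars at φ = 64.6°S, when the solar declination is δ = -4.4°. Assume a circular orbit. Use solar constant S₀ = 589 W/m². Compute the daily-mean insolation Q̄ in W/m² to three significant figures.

Q̄ ≈ 102 W/m²

cos H₀ = −tan(-64.6°) tan(-4.400°) = -0.1620, H₀ = 1.7336 rad.
Bracket: H₀ sin φ sin δ + cos φ cos δ sin H₀ = 1.7336×-0.90334×-0.07672 + 0.42894×0.99705×0.98678 = 0.120146 + 0.422021 = 0.542167.
Q̄ = (S₀/π) × [bracket] = (589/π) × 0.542167 = 101.6 W/m².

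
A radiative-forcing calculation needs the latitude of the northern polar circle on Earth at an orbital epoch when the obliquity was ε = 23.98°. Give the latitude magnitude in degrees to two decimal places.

66.02°

The polar circle is the lowest latitude that experiences at least one full rotation of continuous daylight at the northern-summer solstice; it lies at |ϕ| = 90° − ε = 90° − 23.98° = 66.02°.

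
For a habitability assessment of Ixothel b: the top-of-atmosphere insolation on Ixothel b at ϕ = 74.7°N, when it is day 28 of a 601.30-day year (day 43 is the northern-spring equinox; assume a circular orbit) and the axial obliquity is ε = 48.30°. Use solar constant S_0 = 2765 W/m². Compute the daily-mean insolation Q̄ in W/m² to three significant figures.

Q̄ ≈ 96.8 W/m²

Solar longitude: L_s = 360° × (28 − 43)/601.30 = -8.981°, i.e. -8.981° + 360° = 351.019°.
sin δ = sin 48.30° × sin 351.019° = -0.11655, so δ = -6.693°.
cos h₀ = −tan(+74.7°) tan(-6.693°) = 0.4290, h₀ = 1.1275 rad.
Bracket: h₀ sin ϕ sin δ + cos ϕ cos δ sin h₀ = 1.1275×0.96456×-0.11655 + 0.26387×0.99318×0.90333 = -0.126753 + 0.236736 = 0.109983.
Q̄ = (S_0/π) × [bracket] = (2765/π) × 0.109983 = 96.80 W/m².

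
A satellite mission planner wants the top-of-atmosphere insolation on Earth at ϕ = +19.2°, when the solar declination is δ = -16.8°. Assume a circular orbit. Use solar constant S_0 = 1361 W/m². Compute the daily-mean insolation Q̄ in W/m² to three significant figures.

Q̄ ≈ 329 W/m²

cos h₀ = −tan(+19.2°) tan(-16.800°) = 0.1051, h₀ = 1.4655 rad.
Bracket: h₀ sin ϕ sin δ + cos ϕ cos δ sin h₀ = 1.4655×0.32887×-0.28903 + 0.94438×0.95732×0.99446 = -0.139301 + 0.899065 = 0.759764.
Q̄ = (S_0/π) × [bracket] = (1361/π) × 0.759764 = 329.1 W/m².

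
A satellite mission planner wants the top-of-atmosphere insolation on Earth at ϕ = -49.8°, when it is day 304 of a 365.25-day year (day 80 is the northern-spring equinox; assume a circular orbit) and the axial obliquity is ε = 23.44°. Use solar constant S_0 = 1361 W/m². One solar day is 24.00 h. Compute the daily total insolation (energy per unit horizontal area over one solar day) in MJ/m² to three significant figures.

Solar longitude: L_s = 360° × (304 − 80)/365.25 = 220.780°.
sin δ = sin 23.44° × sin 220.780° = -0.25982, so δ = -15.059°.
cos h₀ = −tan(-49.8°) tan(-15.059°) = -0.3184, h₀ = 1.8948 rad.
Bracket: h₀ sin ϕ sin δ + cos ϕ cos δ sin h₀ = 1.8948×-0.76380×-0.25982 + 0.64546×0.96566×0.94796 = 0.376024 + 0.590859 = 0.966883.
Q̄ = (S_0/π) × [bracket] = (1361/π) × 0.966883 = 418.87 W/m².
Daily total = Q̄ × 24.00 h × 3600 s/h = 418.87 × 24.00 × 3600 / 10⁶ = 36.19 MJ/m².

36.2 MJ/m²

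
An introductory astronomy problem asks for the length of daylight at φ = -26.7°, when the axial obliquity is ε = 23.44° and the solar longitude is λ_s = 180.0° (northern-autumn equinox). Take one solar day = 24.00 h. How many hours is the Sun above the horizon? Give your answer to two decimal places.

Solar declination: sin δ = sin ε · sin λ_s = sin 23.44° × sin 180.0° = 0.00000, so δ = +0.000°.
cos H₀ = −tan φ · tan δ = −tan(-26.7°) × tan(+0.000°) = 0.0000, so H₀ = 1.5708 rad = 90.00°.
Daylight = 2H₀/(2π) × 24.00 h = (1.5708/π) × 24.00 = 12.00 h.

12.00 h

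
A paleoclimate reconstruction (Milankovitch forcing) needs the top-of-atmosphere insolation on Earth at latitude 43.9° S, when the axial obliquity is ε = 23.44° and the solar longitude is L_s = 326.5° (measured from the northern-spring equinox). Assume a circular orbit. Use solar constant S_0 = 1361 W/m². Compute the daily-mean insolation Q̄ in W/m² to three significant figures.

Q̄ ≈ 415 W/m²

Solar declination: sin δ = sin ε · sin L_s = sin 23.44° × sin 326.5° = -0.21955, so δ = -12.683°.
cos h₀ = −tan(-43.9°) tan(-12.683°) = -0.2166, h₀ = 1.7891 rad.
Bracket: h₀ sin ϕ sin δ + cos ϕ cos δ sin h₀ = 1.7891×-0.69340×-0.21955 + 0.72055×0.97560×0.97627 = 0.272365 + 0.686287 = 0.958652.
Q̄ = (S_0/π) × [bracket] = (1361/π) × 0.958652 = 415.3 W/m².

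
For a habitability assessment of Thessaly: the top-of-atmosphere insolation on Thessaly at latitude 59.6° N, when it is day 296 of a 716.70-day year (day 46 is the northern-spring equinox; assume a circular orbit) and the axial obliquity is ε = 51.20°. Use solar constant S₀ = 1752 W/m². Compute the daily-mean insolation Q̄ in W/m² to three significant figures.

Q̄ ≈ 958 W/m²

Solar longitude: λ_s = 360° × (296 − 46)/716.70 = 125.576°.
sin δ = sin 51.20° × sin 125.576° = 0.63387, so δ = +39.337°.
cos H₀ = −tan(+59.6°) tan(+39.337°) = -1.3969 ≤ −1 ⇒ polar day, H₀ = π.
Bracket: H₀ sin φ sin δ + cos φ cos δ sin H₀ = 3.1416×0.86251×0.63387 + 0.50603×0.77344×0.00000 = 1.717573 + 0.000000 = 1.717573.
Q̄ = (S₀/π) × [bracket] = (1752/π) × 1.717573 = 957.9 W/m².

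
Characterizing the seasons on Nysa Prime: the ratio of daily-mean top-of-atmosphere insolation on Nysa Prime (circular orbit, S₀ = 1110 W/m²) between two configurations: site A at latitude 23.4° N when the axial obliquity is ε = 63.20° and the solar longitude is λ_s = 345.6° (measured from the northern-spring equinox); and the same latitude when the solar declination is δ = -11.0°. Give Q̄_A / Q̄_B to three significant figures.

— Configuration A (φ=+23.4°):
Solar declination: sin δ = sin ε · sin λ_s = sin 63.20° × sin 345.6° = -0.22198, so δ = -12.825°.
cos H₀ = −tan(+23.4°) tan(-12.825°) = 0.0985, H₀ = 1.4721 rad.
Bracket: H₀ sin φ sin δ + cos φ cos δ sin H₀ = 1.4721×0.39715×-0.22198 + 0.91775×0.97505×0.99514 = -0.129779 + 0.890503 = 0.760724.
Q̄ = (S₀/π) × [bracket] = (1110/π) × 0.760724 = 268.78 W/m².
— Configuration B (φ=+23.4°):
cos H₀ = −tan(+23.4°) tan(-11.000°) = 0.0841, H₀ = 1.4866 rad.
Bracket: H₀ sin φ sin δ + cos φ cos δ sin H₀ = 1.4866×0.39715×-0.19081 + 0.91775×0.98163×0.99646 = -0.112655 + 0.897702 = 0.785047.
Q̄ = (S₀/π) × [bracket] = (1110/π) × 0.785047 = 277.38 W/m².
Ratio Q̄_A / Q̄_B = 268.78 / 277.38 = 0.9690.

Q̄_A / Q̄_B ≈ 0.969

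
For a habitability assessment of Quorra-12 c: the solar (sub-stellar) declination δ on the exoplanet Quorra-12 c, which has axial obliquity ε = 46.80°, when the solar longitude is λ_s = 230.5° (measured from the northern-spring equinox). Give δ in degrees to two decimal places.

δ = -34.23°

sin δ = sin ε · sin λ_s = sin 46.80° × sin 230.5° = -0.562490.
δ = arcsin(-0.562490) = -34.23°.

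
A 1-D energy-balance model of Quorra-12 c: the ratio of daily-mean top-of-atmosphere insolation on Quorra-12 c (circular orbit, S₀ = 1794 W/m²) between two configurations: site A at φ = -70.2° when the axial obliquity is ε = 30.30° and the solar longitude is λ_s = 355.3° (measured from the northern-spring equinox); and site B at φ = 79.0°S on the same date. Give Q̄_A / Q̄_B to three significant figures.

— Configuration A (φ=-70.2°):
Solar declination: sin δ = sin ε · sin λ_s = sin 30.30° × sin 355.3° = -0.04134, so δ = -2.369°.
cos H₀ = −tan(-70.2°) tan(-2.369°) = -0.1149, H₀ = 1.6860 rad.
Bracket: H₀ sin φ sin δ + cos φ cos δ sin H₀ = 1.6860×-0.94088×-0.04134 + 0.33874×0.99915×0.99337 = 0.065579 + 0.336208 = 0.401787.
Q̄ = (S₀/π) × [bracket] = (1794/π) × 0.401787 = 229.44 W/m².
— Configuration B (φ=-79.0°):
cos H₀ = −tan(-79.0°) tan(-2.369°) = -0.2129, H₀ = 1.7853 rad.
Bracket: H₀ sin φ sin δ + cos φ cos δ sin H₀ = 1.7853×-0.98163×-0.04134 + 0.19081×0.99915×0.97708 = 0.072449 + 0.186278 = 0.258727.
Q̄ = (S₀/π) × [bracket] = (1794/π) × 0.258727 = 147.75 W/m².
Ratio Q̄_A / Q̄_B = 229.44 / 147.75 = 1.553.

Q̄_A / Q̄_B ≈ 1.55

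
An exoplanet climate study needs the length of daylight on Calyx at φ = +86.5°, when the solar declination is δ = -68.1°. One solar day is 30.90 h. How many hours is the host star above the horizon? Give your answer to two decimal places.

0.00 h

cos H₀ = −tan φ · tan δ = 40.6715 ≥ 1, so the host star never rises (polar night) and H₀ = 0.
Daylight = 2H₀/(2π) × 30.90 h = (0.0000/π) × 30.90 = 0.00 h.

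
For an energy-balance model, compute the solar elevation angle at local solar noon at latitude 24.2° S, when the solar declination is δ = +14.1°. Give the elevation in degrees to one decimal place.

At local noon the hour angle is zero, so the zenith angle equals |ϕ − δ| = |-24.2° − (+14.100°)| = 38.300°.
Elevation = 90° − 38.300° = 51.7°.

51.7°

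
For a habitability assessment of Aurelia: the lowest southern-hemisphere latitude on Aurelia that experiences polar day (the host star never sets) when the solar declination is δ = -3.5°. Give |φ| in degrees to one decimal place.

|φ| = 86.5°

Polar day requires cos H₀ = −tan φ tan δ ≤ −1, i.e. tan φ tan δ ≥ 1.
The boundary is |tan φ| · |tan δ| = 1, so |φ| = 90° − |δ| = 90° − 3.5° = 86.5° in the southern hemisphere.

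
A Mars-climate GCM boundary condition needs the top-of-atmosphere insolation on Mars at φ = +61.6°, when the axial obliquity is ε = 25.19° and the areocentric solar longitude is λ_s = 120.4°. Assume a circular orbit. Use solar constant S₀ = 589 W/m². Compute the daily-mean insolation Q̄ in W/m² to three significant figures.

sin δ = sin 25.19° × sin 120.4° = 0.36710, so δ = +21.537°.
cos H₀ = −tan(+61.6°) tan(+21.537°) = -0.7299, H₀ = 2.3890 rad.
Bracket: H₀ sin φ sin δ + cos φ cos δ sin H₀ = 2.3890×0.87965×0.36710 + 0.47562×0.93018×0.68355 = 0.771455 + 0.302411 = 1.073866.
Q̄ = (S₀/π) × [bracket] = (589/π) × 1.073866 = 201.3 W/m².

Q̄ ≈ 201 W/m²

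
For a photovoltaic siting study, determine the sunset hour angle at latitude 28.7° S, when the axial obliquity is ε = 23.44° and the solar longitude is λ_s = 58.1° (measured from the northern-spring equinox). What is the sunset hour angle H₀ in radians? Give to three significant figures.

Solar declination: sin δ = sin ε · sin λ_s = sin 23.44° × sin 58.1° = 0.33771, so δ = +19.737°.
cos H₀ = −tan φ · tan δ = −tan(-28.7°) × tan(+19.737°) = 0.1964, so H₀ = 1.3731 rad = 78.67°.

H₀ = 1.37 rad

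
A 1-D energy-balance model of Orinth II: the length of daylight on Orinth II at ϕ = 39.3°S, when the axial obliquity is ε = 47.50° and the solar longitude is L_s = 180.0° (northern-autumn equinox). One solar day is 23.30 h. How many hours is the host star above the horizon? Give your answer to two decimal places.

11.65 h

Solar declination: sin δ = sin ε · sin L_s = sin 47.50° × sin 180.0° = 0.00000, so δ = +0.000°.
cos h₀ = −tan ϕ · tan δ = −tan(-39.3°) × tan(+0.000°) = 0.0000, so h₀ = 1.5708 rad = 90.00°.
Daylight = 2h₀/(2π) × 23.30 h = (1.5708/π) × 23.30 = 11.65 h.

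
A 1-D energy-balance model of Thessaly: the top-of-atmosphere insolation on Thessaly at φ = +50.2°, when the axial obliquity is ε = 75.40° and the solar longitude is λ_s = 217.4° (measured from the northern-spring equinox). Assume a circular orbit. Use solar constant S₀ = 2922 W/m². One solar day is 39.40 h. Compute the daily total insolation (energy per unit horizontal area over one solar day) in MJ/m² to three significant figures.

Solar declination: sin δ = sin ε · sin λ_s = sin 75.40° × sin 217.4° = -0.58776, so δ = -35.998°.
cos H₀ = −tan(+50.2°) tan(-35.998°) = 0.8720, H₀ = 0.5116 rad.
Bracket: H₀ sin φ sin δ + cos φ cos δ sin H₀ = 0.5116×0.76828×-0.58776 + 0.64011×0.80903×0.48955 = -0.231020 + 0.253522 = 0.022502.
Q̄ = (S₀/π) × [bracket] = (2922/π) × 0.022502 = 20.929 W/m².
Daily total = Q̄ × 39.40 h × 3600 s/h = 20.929 × 39.40 × 3600 / 10⁶ = 2.969 MJ/m².

2.97 MJ/m²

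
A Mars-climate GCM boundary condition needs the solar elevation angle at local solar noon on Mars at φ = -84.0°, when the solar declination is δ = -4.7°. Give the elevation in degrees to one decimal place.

At local noon the hour angle is zero, so the zenith angle equals |φ − δ| = |-84.0° − (-4.700°)| = 79.300°.
Elevation = 90° − 79.300° = 10.7°.

10.7°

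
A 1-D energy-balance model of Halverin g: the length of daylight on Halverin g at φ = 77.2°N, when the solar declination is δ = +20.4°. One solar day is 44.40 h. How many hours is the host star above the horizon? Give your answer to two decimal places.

44.40 h

Sunrise equation: cos H₀ = −tan φ · tan δ = -1.6369 ≤ −1, so the host star never sets (polar day) and H₀ = π.
Daylight = 2H₀/(2π) × 44.40 h = (3.1416/π) × 44.40 = 44.40 h.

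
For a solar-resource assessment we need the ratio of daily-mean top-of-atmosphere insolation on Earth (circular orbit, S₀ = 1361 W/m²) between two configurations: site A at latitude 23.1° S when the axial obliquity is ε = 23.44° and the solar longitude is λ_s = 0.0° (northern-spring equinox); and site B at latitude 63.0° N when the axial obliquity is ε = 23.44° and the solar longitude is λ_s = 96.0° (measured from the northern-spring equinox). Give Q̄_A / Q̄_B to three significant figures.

— Configuration A (φ=-23.1°):
Solar declination: sin δ = sin ε · sin λ_s = sin 23.44° × sin 0.0° = 0.00000, so δ = +0.000°.
cos H₀ = −tan(-23.1°) tan(+0.000°) = 0.0000, H₀ = 1.5708 rad.
Bracket: H₀ sin φ sin δ + cos φ cos δ sin H₀ = 1.5708×-0.39234×0.00000 + 0.91982×1.00000×1.00000 = -0.000000 + 0.919820 = 0.919820.
Q̄ = (S₀/π) × [bracket] = (1361/π) × 0.919820 = 398.48 W/m².
— Configuration B (φ=+63.0°):
Solar declination: sin δ = sin ε · sin λ_s = sin 23.44° × sin 96.0° = 0.39561, so δ = +23.304°.
cos H₀ = −tan(+63.0°) tan(+23.304°) = -0.8454, H₀ = 2.5781 rad.
Bracket: H₀ sin φ sin δ + cos φ cos δ sin H₀ = 2.5781×0.89101×0.39561 + 0.45399×0.91842×0.53414 = 0.908761 + 0.222712 = 1.131473.
Q̄ = (S₀/π) × [bracket] = (1361/π) × 1.131473 = 490.18 W/m².
Ratio Q̄_A / Q̄_B = 398.48 / 490.18 = 0.8129.

Q̄_A / Q̄_B ≈ 0.813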